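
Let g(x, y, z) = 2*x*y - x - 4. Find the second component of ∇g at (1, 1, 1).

2

(∇g)_2 = ∂g/∂y = 2*x
At (1, 1, 1): 2.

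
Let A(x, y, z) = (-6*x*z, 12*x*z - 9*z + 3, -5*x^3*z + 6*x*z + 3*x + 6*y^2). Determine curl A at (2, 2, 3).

(∇×A)₁ = ∂A₃/∂y − ∂A₂/∂z = -12*x + 12*y + 9
(∇×A)₂ = ∂A₁/∂z − ∂A₃/∂x = 15*x^2*z - 6*x - 6*z - 3
(∇×A)₃ = ∂A₂/∂x − ∂A₁/∂y = 12*z
∇×A = (-12*x + 12*y + 9, 15*x^2*z - 6*x - 6*z - 3, 12*z)
At (2, 2, 3): (9, 147, 36).

(9, 147, 36)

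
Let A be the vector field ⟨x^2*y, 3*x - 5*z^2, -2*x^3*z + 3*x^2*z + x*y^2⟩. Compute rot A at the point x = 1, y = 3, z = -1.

(∇×A)₁ = ∂A₃/∂y − ∂A₂/∂z = 2*x*y + 10*z
(∇×A)₂ = ∂A₁/∂z − ∂A₃/∂x = 6*x^2*z - 6*x*z - y^2
(∇×A)₃ = ∂A₂/∂x − ∂A₁/∂y = -x^2 + 3
∇×A = (2*x*y + 10*z, 6*x^2*z - 6*x*z - y^2, -x^2 + 3)
At (1, 3, -1): (-4, -9, 2).

(-4, -9, 2)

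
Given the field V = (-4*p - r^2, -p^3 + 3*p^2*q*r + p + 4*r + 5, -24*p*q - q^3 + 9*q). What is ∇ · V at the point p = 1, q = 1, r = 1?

∂V₁/∂p = -4
∂V₂/∂q = 3*p^2*r
∂V₃/∂r = 0
∇·V = 3*p^2*r - 4
At (1, 1, 1): -1.

-1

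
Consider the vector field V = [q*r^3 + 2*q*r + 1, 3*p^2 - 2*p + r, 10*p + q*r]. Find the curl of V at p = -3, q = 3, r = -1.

(-2, 5, -17)

(∇×V)₁ = ∂V₃/∂q − ∂V₂/∂r = r - 1
(∇×V)₂ = ∂V₁/∂r − ∂V₃/∂p = 3*q*r^2 + 2*q - 10
(∇×V)₃ = ∂V₂/∂p − ∂V₁/∂q = 6*p - r^3 - 2*r - 2
∇×V = (r - 1, 3*q*r^2 + 2*q - 10, 6*p - r^3 - 2*r - 2)
At (-3, 3, -1): (-2, 5, -17).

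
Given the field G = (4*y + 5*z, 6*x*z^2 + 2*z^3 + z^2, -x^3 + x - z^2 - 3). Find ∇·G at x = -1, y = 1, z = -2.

∂G₁/∂x = 0
∂G₂/∂y = 0
∂G₃/∂z = -2*z
∇·G = -2*z
At (-1, 1, -2): 4.

4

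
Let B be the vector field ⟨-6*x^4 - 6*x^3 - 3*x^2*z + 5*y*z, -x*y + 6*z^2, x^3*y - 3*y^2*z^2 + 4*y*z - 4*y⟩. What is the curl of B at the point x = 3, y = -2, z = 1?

(27, 17, -3)

(∇×B)₁ = ∂B₃/∂y − ∂B₂/∂z = x^3 - 6*y*z^2 - 8*z - 4
(∇×B)₂ = ∂B₁/∂z − ∂B₃/∂x = -3*x^2*y - 3*x^2 + 5*y
(∇×B)₃ = ∂B₂/∂x − ∂B₁/∂y = -y - 5*z
∇×B = (x^3 - 6*y*z^2 - 8*z - 4, -3*x^2*y - 3*x^2 + 5*y, -y - 5*z)
At (3, -2, 1): (27, 17, -3).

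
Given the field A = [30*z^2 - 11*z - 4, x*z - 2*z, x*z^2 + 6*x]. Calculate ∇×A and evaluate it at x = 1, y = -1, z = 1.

(1, 42, 1)

(∇×A)₁ = ∂A₃/∂y − ∂A₂/∂z = -x + 2
(∇×A)₂ = ∂A₁/∂z − ∂A₃/∂x = -z^2 + 60*z - 17
(∇×A)₃ = ∂A₂/∂x − ∂A₁/∂y = z
∇×A = (-x + 2, -z^2 + 60*z - 17, z)
At (1, -1, 1): (1, 42, 1).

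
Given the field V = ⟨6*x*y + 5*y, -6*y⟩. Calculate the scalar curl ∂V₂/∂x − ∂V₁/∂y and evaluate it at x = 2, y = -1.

∂V₂/∂x = 0
∂V₁/∂y = 6*x + 5
Scalar curl = -6*x - 5
At (2, -1): -17.

-17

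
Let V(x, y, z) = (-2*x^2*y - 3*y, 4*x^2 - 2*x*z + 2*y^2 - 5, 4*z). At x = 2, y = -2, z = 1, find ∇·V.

12

∂V₁/∂x = -4*x*y
∂V₂/∂y = 4*y
∂V₃/∂z = 4
∇·V = -4*x*y + 4*y + 4
At (2, -2, 1): 12.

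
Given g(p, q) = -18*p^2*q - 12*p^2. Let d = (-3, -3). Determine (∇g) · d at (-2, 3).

-576

∂g/∂p = -36*p*q - 24*p
∂g/∂q = -18*p^2
∇g at (-2, 3) = (264, -72)
∇g · d = (264)(-3) + (-72)(-3) = -576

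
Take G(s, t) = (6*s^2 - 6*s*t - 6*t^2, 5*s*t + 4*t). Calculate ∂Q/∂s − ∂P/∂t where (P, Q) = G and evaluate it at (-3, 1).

∂G₂/∂s = 5*t
∂G₁/∂t = -6*s - 12*t
Scalar curl = 6*s + 17*t
At (-3, 1): -1.

-1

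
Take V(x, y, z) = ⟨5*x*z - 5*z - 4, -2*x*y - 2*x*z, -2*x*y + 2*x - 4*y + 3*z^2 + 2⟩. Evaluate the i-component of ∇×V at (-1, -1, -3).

(∇×V)_1 = ∂V₃/∂y − ∂V₂/∂z
= -2*x - 4 − (-2*x)
= -4
At (-1, -1, -3): -4.

-4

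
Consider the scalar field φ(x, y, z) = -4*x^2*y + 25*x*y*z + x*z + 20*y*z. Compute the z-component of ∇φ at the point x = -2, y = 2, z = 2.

-62

(∇φ)_3 = ∂φ/∂z = 25*x*y + x + 20*y
At (-2, 2, 2): -62.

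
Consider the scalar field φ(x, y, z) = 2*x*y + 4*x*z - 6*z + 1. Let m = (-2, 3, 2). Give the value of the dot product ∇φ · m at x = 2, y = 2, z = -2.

24

∂φ/∂x = 2*y + 4*z
∂φ/∂y = 2*x
∂φ/∂z = 4*x - 6
∇φ at (2, 2, -2) = (-4, 4, 2)
∇φ · m = (-4)(-2) + (4)(3) + (2)(2) = 24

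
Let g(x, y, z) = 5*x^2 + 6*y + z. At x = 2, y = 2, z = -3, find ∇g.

(20, 6, 1)

∂g/∂x = 10*x
∂g/∂y = 6
∂g/∂z = 1
∇g = (10*x, 6, 1)
At (2, 2, -3): (20, 6, 1).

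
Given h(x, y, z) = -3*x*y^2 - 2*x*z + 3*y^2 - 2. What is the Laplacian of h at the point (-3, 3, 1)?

∂²h/∂x² = 0
∂²h/∂y² = 6*(-x + 1)
∂²h/∂z² = 0
∇²h = -6*x + 6
At (-3, 3, 1): 24.

24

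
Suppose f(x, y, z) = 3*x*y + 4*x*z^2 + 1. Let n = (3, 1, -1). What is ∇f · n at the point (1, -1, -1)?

14

∂f/∂x = 3*y + 4*z^2
∂f/∂y = 3*x
∂f/∂z = 8*x*z
∇f at (1, -1, -1) = (1, 3, -8)
∇f · n = (1)(3) + (3)(1) + (-8)(-1) = 14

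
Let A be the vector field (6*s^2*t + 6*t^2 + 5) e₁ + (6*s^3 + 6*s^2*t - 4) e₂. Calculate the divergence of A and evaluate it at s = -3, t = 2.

∂A₁/∂s = 12*s*t
∂A₂/∂t = 6*s^2
∇·A = 6*s^2 + 12*s*t
At (-3, 2): -18.

-18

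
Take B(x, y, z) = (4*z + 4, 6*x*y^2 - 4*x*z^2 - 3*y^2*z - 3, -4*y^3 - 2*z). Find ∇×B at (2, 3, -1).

(∇×B)₁ = ∂B₃/∂y − ∂B₂/∂z = 8*x*z - 9*y^2
(∇×B)₂ = ∂B₁/∂z − ∂B₃/∂x = 4
(∇×B)₃ = ∂B₂/∂x − ∂B₁/∂y = 6*y^2 - 4*z^2
∇×B = (8*x*z - 9*y^2, 4, 6*y^2 - 4*z^2)
At (2, 3, -1): (-97, 4, 50).

(-97, 4, 50)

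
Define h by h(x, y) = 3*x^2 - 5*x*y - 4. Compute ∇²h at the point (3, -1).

∂²h/∂x² = 6
∂²h/∂y² = 0
∇²h = 6
At (3, -1): 6.

6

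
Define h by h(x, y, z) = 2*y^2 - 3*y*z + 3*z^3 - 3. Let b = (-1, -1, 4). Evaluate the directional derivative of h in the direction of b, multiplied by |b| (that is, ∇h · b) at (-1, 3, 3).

∂h/∂x = 0
∂h/∂y = 4*y - 3*z
∂h/∂z = -3*y + 9*z^2
∇h at (-1, 3, 3) = (0, 3, 72)
∇h · b = (0)(-1) + (3)(-1) + (72)(4) = 285

285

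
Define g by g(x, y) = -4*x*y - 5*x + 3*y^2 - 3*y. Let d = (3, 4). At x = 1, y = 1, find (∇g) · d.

∂g/∂x = -4*y - 5
∂g/∂y = -4*x + 6*y - 3
∇g at (1, 1) = (-9, -1)
∇g · d = (-9)(3) + (-1)(4) = -31

-31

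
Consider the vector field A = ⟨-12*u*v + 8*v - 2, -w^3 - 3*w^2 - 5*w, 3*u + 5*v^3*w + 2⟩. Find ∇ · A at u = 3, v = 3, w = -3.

∂A₁/∂u = -12*v
∂A₂/∂v = 0
∂A₃/∂w = 5*v^3
∇·A = 5*v^3 - 12*v
At (3, 3, -3): 99.

99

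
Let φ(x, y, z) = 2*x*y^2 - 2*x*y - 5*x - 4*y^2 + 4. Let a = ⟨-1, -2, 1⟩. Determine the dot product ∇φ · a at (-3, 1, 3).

∂φ/∂x = 2*y^2 - 2*y - 5
∂φ/∂y = 4*x*y - 2*x - 8*y
∂φ/∂z = 0
∇φ at (-3, 1, 3) = (-5, -14, 0)
∇φ · a = (-5)(-1) + (-14)(-2) + (0)(1) = 33

33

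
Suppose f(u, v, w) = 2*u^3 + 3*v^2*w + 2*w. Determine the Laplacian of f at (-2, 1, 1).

∂²f/∂u² = 12*u
∂²f/∂v² = 6*w
∂²f/∂w² = 0
∇²f = 12*u + 6*w
At (-2, 1, 1): -18.

-18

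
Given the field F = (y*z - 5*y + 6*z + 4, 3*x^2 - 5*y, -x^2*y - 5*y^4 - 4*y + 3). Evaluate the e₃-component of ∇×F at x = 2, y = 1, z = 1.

16

(∇×F)_3 = ∂F₂/∂x − ∂F₁/∂y
= 6*x − (z - 5)
= 6*x - z + 5
At (2, 1, 1): 16.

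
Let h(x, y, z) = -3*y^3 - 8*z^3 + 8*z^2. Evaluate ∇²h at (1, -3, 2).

∂²h/∂x² = 0
∂²h/∂y² = -18*y
∂²h/∂z² = 16*(-3*z + 1)
∇²h = -18*y - 48*z + 16
At (1, -3, 2): -26.

-26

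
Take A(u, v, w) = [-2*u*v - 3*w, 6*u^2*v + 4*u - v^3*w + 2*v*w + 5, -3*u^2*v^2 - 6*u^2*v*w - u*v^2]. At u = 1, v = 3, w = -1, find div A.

7

∂A₁/∂u = -2*v
∂A₂/∂v = 6*u^2 - 3*v^2*w + 2*w
∂A₃/∂w = -6*u^2*v
∇·A = -6*u^2*v + 6*u^2 - 3*v^2*w - 2*v + 2*w
At (1, 3, -1): 7.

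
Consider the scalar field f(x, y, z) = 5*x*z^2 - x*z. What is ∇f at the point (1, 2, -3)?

∂f/∂x = 5*z^2 - z
∂f/∂y = 0
∂f/∂z = 10*x*z - x
∇f = (5*z^2 - z, 0, 10*x*z - x)
At (1, 2, -3): (48, 0, -31).

(48, 0, -31)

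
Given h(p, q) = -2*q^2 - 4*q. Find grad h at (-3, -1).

∂h/∂p = 0
∂h/∂q = -4*q - 4
∇h = (0, -4*q - 4)
At (-3, -1): (0, 0).

(0, 0)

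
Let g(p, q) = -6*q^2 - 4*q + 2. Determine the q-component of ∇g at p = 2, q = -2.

20

(∇g)_2 = ∂g/∂q = -12*q - 4
At (2, -2): 20.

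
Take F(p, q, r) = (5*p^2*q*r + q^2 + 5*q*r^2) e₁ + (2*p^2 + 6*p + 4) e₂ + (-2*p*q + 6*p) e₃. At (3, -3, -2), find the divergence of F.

∂F₁/∂p = 10*p*q*r
∂F₂/∂q = 0
∂F₃/∂r = 0
∇·F = 10*p*q*r
At (3, -3, -2): 180.

180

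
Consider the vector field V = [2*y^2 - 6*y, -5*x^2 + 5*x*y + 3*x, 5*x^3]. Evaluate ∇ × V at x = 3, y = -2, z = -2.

(∇×V)₁ = ∂V₃/∂y − ∂V₂/∂z = 0
(∇×V)₂ = ∂V₁/∂z − ∂V₃/∂x = -15*x^2
(∇×V)₃ = ∂V₂/∂x − ∂V₁/∂y = -10*x + y + 9
∇×V = (0, -15*x^2, -10*x + y + 9)
At (3, -2, -2): (0, -135, -23).

(0, -135, -23)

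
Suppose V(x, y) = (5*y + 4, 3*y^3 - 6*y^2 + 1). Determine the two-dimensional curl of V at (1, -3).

∂V₂/∂x = 0
∂V₁/∂y = 5
Scalar curl = -5
At (1, -3): -5.

-5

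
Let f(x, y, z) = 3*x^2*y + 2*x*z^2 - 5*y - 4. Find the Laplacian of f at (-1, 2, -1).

8

∂²f/∂x² = 6*y
∂²f/∂y² = 0
∂²f/∂z² = 4*x
∇²f = 4*x + 6*y
At (-1, 2, -1): 8.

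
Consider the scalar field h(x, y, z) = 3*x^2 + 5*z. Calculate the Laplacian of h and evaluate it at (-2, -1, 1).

∂²h/∂x² = 6
∂²h/∂y² = 0
∂²h/∂z² = 0
∇²h = 6
At (-2, -1, 1): 6.

6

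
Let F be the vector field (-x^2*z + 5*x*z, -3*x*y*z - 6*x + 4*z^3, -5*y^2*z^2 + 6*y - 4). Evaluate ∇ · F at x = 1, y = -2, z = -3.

120

∂F₁/∂x = -2*x*z + 5*z
∂F₂/∂y = -3*x*z
∂F₃/∂z = -10*y^2*z
∇·F = -5*x*z - 10*y^2*z + 5*z
At (1, -2, -3): 120.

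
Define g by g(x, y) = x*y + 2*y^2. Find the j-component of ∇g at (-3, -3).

(∇g)_2 = ∂g/∂y = x + 4*y
At (-3, -3): -15.

-15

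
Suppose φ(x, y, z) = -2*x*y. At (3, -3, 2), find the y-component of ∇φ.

(∇φ)_2 = ∂φ/∂y = -2*x
At (3, -3, 2): -6.

-6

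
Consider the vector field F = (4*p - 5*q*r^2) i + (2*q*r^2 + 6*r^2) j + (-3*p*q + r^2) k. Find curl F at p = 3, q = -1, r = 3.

(-33, 27, 45)

(∇×F)₁ = ∂F₃/∂q − ∂F₂/∂r = -3*p - 4*q*r - 12*r
(∇×F)₂ = ∂F₁/∂r − ∂F₃/∂p = -10*q*r + 3*q
(∇×F)₃ = ∂F₂/∂p − ∂F₁/∂q = 5*r^2
∇×F = (-3*p - 4*q*r - 12*r, -10*q*r + 3*q, 5*r^2)
At (3, -1, 3): (-33, 27, 45).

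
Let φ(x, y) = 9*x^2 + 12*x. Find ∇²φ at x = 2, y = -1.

18

∂²φ/∂x² = 18
∂²φ/∂y² = 0
∇²φ = 18
At (2, -1): 18.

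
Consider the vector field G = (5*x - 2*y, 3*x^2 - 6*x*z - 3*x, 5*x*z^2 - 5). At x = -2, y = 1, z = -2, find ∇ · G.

∂G₁/∂x = 5
∂G₂/∂y = 0
∂G₃/∂z = 10*x*z
∇·G = 10*x*z + 5
At (-2, 1, -2): 45.

45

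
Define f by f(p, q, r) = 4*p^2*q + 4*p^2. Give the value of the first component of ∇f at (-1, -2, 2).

8

(∇f)_1 = ∂f/∂p = 8*p*q + 8*p
At (-1, -2, 2): 8.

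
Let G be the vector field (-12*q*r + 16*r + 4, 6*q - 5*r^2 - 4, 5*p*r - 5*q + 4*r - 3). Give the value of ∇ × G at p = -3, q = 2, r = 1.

(5, -13, 12)

(∇×G)₁ = ∂G₃/∂q − ∂G₂/∂r = 10*r - 5
(∇×G)₂ = ∂G₁/∂r − ∂G₃/∂p = -12*q - 5*r + 16
(∇×G)₃ = ∂G₂/∂p − ∂G₁/∂q = 12*r
∇×G = (10*r - 5, -12*q - 5*r + 16, 12*r)
At (-3, 2, 1): (5, -13, 12).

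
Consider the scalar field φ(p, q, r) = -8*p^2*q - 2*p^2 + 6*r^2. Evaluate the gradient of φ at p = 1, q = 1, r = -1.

(-20, -8, -12)

∂φ/∂p = -16*p*q - 4*p
∂φ/∂q = -8*p^2
∂φ/∂r = 12*r
∇φ = (-16*p*q - 4*p, -8*p^2, 12*r)
At (1, 1, -1): (-20, -8, -12).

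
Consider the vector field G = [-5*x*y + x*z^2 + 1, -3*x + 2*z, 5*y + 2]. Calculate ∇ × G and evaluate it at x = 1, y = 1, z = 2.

(3, 4, 2)

(∇×G)₁ = ∂G₃/∂y − ∂G₂/∂z = 3
(∇×G)₂ = ∂G₁/∂z − ∂G₃/∂x = 2*x*z
(∇×G)₃ = ∂G₂/∂x − ∂G₁/∂y = 5*x - 3
∇×G = (3, 2*x*z, 5*x - 3)
At (1, 1, 2): (3, 4, 2).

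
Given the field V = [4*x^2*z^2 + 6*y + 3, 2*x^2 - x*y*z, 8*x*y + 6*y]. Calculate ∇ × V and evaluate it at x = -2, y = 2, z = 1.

(-14, 16, -16)

(∇×V)₁ = ∂V₃/∂y − ∂V₂/∂z = x*y + 8*x + 6
(∇×V)₂ = ∂V₁/∂z − ∂V₃/∂x = 8*x^2*z - 8*y
(∇×V)₃ = ∂V₂/∂x − ∂V₁/∂y = 4*x - y*z - 6
∇×V = (x*y + 8*x + 6, 8*x^2*z - 8*y, 4*x - y*z - 6)
At (-2, 2, 1): (-14, 16, -16).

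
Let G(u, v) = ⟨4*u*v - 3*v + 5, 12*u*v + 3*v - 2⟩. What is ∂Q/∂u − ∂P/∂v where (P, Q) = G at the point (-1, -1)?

-5

∂G₂/∂u = 12*v
∂G₁/∂v = 4*u - 3
Scalar curl = -4*u + 12*v + 3
At (-1, -1): -5.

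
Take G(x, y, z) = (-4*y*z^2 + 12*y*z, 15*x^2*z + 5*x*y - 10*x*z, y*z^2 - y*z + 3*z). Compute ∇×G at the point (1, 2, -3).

(∇×G)₁ = ∂G₃/∂y − ∂G₂/∂z = -15*x^2 + 10*x + z^2 - z
(∇×G)₂ = ∂G₁/∂z − ∂G₃/∂x = -8*y*z + 12*y
(∇×G)₃ = ∂G₂/∂x − ∂G₁/∂y = 30*x*z + 5*y + 4*z^2 - 22*z
∇×G = (-15*x^2 + 10*x + z^2 - z, -8*y*z + 12*y, 30*x*z + 5*y + 4*z^2 - 22*z)
At (1, 2, -3): (7, 72, 22).

(7, 72, 22)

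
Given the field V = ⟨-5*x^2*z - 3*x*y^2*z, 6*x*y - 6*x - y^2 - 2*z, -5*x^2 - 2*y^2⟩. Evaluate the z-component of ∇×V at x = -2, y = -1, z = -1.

(∇×V)_3 = ∂V₂/∂x − ∂V₁/∂y
= 6*y - 6 − (-6*x*y*z)
= 6*x*y*z + 6*y - 6
At (-2, -1, -1): -24.

-24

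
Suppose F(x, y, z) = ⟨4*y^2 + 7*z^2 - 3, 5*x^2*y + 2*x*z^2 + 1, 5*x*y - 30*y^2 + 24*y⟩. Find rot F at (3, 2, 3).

(∇×F)₁ = ∂F₃/∂y − ∂F₂/∂z = -4*x*z + 5*x - 60*y + 24
(∇×F)₂ = ∂F₁/∂z − ∂F₃/∂x = -5*y + 14*z
(∇×F)₃ = ∂F₂/∂x − ∂F₁/∂y = 10*x*y - 8*y + 2*z^2
∇×F = (-4*x*z + 5*x - 60*y + 24, -5*y + 14*z, 10*x*y - 8*y + 2*z^2)
At (3, 2, 3): (-117, 32, 62).

(-117, 32, 62)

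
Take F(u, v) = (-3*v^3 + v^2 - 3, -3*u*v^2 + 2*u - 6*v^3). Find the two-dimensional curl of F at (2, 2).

∂F₂/∂u = -3*v^2 + 2
∂F₁/∂v = -9*v^2 + 2*v
Scalar curl = 6*v^2 - 2*v + 2
At (2, 2): 22.

22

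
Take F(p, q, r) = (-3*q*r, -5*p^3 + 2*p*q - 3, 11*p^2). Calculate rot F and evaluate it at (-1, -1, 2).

(∇×F)₁ = ∂F₃/∂q − ∂F₂/∂r = 0
(∇×F)₂ = ∂F₁/∂r − ∂F₃/∂p = -22*p - 3*q
(∇×F)₃ = ∂F₂/∂p − ∂F₁/∂q = -15*p^2 + 2*q + 3*r
∇×F = (0, -22*p - 3*q, -15*p^2 + 2*q + 3*r)
At (-1, -1, 2): (0, 25, -11).

(0, 25, -11)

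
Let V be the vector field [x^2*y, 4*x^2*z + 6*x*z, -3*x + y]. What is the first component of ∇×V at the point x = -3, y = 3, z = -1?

-17

(∇×V)_1 = ∂V₃/∂y − ∂V₂/∂z
= 1 − (4*x^2 + 6*x)
= -4*x^2 - 6*x + 1
At (-3, 3, -1): -17.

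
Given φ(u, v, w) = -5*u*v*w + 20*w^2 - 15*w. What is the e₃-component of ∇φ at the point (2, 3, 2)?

(∇φ)_3 = ∂φ/∂w = -5*u*v + 40*w - 15
At (2, 3, 2): 35.

35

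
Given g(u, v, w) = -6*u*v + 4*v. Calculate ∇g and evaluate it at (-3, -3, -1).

∂g/∂u = -6*v
∂g/∂v = -6*u + 4
∂g/∂w = 0
∇g = (-6*v, -6*u + 4, 0)
At (-3, -3, -1): (18, 22, 0).

(18, 22, 0)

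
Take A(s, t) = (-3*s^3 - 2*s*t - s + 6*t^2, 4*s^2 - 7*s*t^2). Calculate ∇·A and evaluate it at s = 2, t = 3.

-127

∂A₁/∂s = -9*s^2 - 2*t - 1
∂A₂/∂t = -14*s*t
∇·A = -9*s^2 - 14*s*t - 2*t - 1
At (2, 3): -127.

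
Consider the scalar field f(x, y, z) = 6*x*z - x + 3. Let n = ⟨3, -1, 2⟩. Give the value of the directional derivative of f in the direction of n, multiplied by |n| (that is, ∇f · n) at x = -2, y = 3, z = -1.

-45

∂f/∂x = 6*z - 1
∂f/∂y = 0
∂f/∂z = 6*x
∇f at (-2, 3, -1) = (-7, 0, -12)
∇f · n = (-7)(3) + (0)(-1) + (-12)(2) = -45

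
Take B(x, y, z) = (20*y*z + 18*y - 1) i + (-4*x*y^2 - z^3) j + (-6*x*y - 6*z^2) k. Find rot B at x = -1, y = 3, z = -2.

(∇×B)₁ = ∂B₃/∂y − ∂B₂/∂z = -6*x + 3*z^2
(∇×B)₂ = ∂B₁/∂z − ∂B₃/∂x = 26*y
(∇×B)₃ = ∂B₂/∂x − ∂B₁/∂y = -4*y^2 - 20*z - 18
∇×B = (-6*x + 3*z^2, 26*y, -4*y^2 - 20*z - 18)
At (-1, 3, -2): (18, 78, -14).

(18, 78, -14)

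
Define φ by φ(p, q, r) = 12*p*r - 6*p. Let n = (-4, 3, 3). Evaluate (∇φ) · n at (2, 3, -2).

192

∂φ/∂p = 12*r - 6
∂φ/∂q = 0
∂φ/∂r = 12*p
∇φ at (2, 3, -2) = (-30, 0, 24)
∇φ · n = (-30)(-4) + (0)(3) + (24)(3) = 192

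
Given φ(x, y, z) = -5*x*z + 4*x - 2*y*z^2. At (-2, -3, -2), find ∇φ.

∂φ/∂x = -5*z + 4
∂φ/∂y = -2*z^2
∂φ/∂z = -5*x - 4*y*z
∇φ = (-5*z + 4, -2*z^2, -5*x - 4*y*z)
At (-2, -3, -2): (14, -8, -14).

(14, -8, -14)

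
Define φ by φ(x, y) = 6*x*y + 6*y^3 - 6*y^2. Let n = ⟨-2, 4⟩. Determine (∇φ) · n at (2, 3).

516

∂φ/∂x = 6*y
∂φ/∂y = 6*x + 18*y^2 - 12*y
∇φ at (2, 3) = (18, 138)
∇φ · n = (18)(-2) + (138)(4) = 516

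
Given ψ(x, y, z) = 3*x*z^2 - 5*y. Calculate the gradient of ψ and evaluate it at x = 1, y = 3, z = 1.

∂ψ/∂x = 3*z^2
∂ψ/∂y = -5
∂ψ/∂z = 6*x*z
∇ψ = (3*z^2, -5, 6*x*z)
At (1, 3, 1): (3, -5, 6).

(3, -5, 6)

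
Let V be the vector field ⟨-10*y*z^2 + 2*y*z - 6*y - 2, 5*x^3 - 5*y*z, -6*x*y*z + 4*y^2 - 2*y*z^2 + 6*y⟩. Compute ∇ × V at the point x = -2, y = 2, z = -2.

(0, 60, 110)

(∇×V)₁ = ∂V₃/∂y − ∂V₂/∂z = -6*x*z + 13*y - 2*z^2 + 6
(∇×V)₂ = ∂V₁/∂z − ∂V₃/∂x = -14*y*z + 2*y
(∇×V)₃ = ∂V₂/∂x − ∂V₁/∂y = 15*x^2 + 10*z^2 - 2*z + 6
∇×V = (-6*x*z + 13*y - 2*z^2 + 6, -14*y*z + 2*y, 15*x^2 + 10*z^2 - 2*z + 6)
At (-2, 2, -2): (0, 60, 110).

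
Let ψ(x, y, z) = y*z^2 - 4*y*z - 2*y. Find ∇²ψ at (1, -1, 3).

∂²ψ/∂x² = 0
∂²ψ/∂y² = 0
∂²ψ/∂z² = 2*y
∇²ψ = 2*y
At (1, -1, 3): -2.

-2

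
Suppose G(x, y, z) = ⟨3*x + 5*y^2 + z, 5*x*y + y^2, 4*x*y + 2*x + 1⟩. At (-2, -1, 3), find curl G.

(-8, 3, 5)

(∇×G)₁ = ∂G₃/∂y − ∂G₂/∂z = 4*x
(∇×G)₂ = ∂G₁/∂z − ∂G₃/∂x = -4*y - 1
(∇×G)₃ = ∂G₂/∂x − ∂G₁/∂y = -5*y
∇×G = (4*x, -4*y - 1, -5*y)
At (-2, -1, 3): (-8, 3, 5).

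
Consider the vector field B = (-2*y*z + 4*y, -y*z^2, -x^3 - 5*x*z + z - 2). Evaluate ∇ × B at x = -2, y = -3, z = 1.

(∇×B)₁ = ∂B₃/∂y − ∂B₂/∂z = 2*y*z
(∇×B)₂ = ∂B₁/∂z − ∂B₃/∂x = 3*x^2 - 2*y + 5*z
(∇×B)₃ = ∂B₂/∂x − ∂B₁/∂y = 2*z - 4
∇×B = (2*y*z, 3*x^2 - 2*y + 5*z, 2*z - 4)
At (-2, -3, 1): (-6, 23, -2).

(-6, 23, -2)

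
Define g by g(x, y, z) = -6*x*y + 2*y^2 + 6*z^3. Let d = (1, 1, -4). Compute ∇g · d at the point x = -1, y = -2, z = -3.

-638

∂g/∂x = -6*y
∂g/∂y = -6*x + 4*y
∂g/∂z = 18*z^2
∇g at (-1, -2, -3) = (12, -2, 162)
∇g · d = (12)(1) + (-2)(1) + (162)(-4) = -638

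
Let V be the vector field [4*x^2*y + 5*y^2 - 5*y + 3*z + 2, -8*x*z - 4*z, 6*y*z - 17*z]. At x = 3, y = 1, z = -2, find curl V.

(16, 3, -25)

(∇×V)₁ = ∂V₃/∂y − ∂V₂/∂z = 8*x + 6*z + 4
(∇×V)₂ = ∂V₁/∂z − ∂V₃/∂x = 3
(∇×V)₃ = ∂V₂/∂x − ∂V₁/∂y = -4*x^2 - 10*y - 8*z + 5
∇×V = (8*x + 6*z + 4, 3, -4*x^2 - 10*y - 8*z + 5)
At (3, 1, -2): (16, 3, -25).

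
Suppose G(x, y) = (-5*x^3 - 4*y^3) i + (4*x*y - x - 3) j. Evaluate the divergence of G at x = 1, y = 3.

-11

∂G₁/∂x = -15*x^2
∂G₂/∂y = 4*x
∇·G = -15*x^2 + 4*x
At (1, 3): -11.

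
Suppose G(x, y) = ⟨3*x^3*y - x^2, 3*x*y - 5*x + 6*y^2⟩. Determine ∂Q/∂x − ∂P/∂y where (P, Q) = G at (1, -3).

-17

∂G₂/∂x = 3*y - 5
∂G₁/∂y = 3*x^3
Scalar curl = -3*x^3 + 3*y - 5
At (1, -3): -17.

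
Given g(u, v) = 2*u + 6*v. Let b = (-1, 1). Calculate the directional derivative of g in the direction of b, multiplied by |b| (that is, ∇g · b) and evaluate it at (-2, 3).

4

∂g/∂u = 2
∂g/∂v = 6
∇g at (-2, 3) = (2, 6)
∇g · b = (2)(-1) + (6)(1) = 4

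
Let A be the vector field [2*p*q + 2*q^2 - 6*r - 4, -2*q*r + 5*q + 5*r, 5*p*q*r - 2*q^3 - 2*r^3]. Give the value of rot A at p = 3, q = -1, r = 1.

(∇×A)₁ = ∂A₃/∂q − ∂A₂/∂r = 5*p*r - 6*q^2 + 2*q - 5
(∇×A)₂ = ∂A₁/∂r − ∂A₃/∂p = -5*q*r - 6
(∇×A)₃ = ∂A₂/∂p − ∂A₁/∂q = -2*p - 4*q
∇×A = (5*p*r - 6*q^2 + 2*q - 5, -5*q*r - 6, -2*p - 4*q)
At (3, -1, 1): (2, -1, -2).

(2, -1, -2)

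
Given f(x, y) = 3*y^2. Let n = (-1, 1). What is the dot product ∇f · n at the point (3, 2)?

∂f/∂x = 0
∂f/∂y = 6*y
∇f at (3, 2) = (0, 12)
∇f · n = (0)(-1) + (12)(1) = 12

12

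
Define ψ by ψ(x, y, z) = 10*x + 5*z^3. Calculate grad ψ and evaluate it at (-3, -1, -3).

(10, 0, 135)

∂ψ/∂x = 10
∂ψ/∂y = 0
∂ψ/∂z = 15*z^2
∇ψ = (10, 0, 15*z^2)
At (-3, -1, -3): (10, 0, 135).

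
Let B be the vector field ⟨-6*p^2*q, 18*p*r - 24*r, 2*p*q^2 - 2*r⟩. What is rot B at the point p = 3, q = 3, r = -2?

(∇×B)₁ = ∂B₃/∂q − ∂B₂/∂r = 4*p*q - 18*p + 24
(∇×B)₂ = ∂B₁/∂r − ∂B₃/∂p = -2*q^2
(∇×B)₃ = ∂B₂/∂p − ∂B₁/∂q = 6*p^2 + 18*r
∇×B = (4*p*q - 18*p + 24, -2*q^2, 6*p^2 + 18*r)
At (3, 3, -2): (6, -18, 18).

(6, -18, 18)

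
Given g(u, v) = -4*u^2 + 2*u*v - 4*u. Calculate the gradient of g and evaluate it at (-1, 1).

∂g/∂u = -8*u + 2*v - 4
∂g/∂v = 2*u
∇g = (-8*u + 2*v - 4, 2*u)
At (-1, 1): (6, -2).

(6, -2)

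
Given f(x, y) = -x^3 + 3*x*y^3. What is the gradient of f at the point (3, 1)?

(-24, 27)

∂f/∂x = -3*x^2 + 3*y^3
∂f/∂y = 9*x*y^2
∇f = (-3*x^2 + 3*y^3, 9*x*y^2)
At (3, 1): (-24, 27).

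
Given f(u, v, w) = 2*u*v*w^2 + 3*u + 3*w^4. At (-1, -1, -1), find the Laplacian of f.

40

∂²f/∂u² = 0
∂²f/∂v² = 0
∂²f/∂w² = 4*(u*v + 9*w^2)
∇²f = 4*u*v + 36*w^2
At (-1, -1, -1): 40.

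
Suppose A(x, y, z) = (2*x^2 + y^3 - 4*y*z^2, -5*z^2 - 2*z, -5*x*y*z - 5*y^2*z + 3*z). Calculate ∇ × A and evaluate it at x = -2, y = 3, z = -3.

(∇×A)₁ = ∂A₃/∂y − ∂A₂/∂z = -5*x*z - 10*y*z + 10*z + 2
(∇×A)₂ = ∂A₁/∂z − ∂A₃/∂x = -3*y*z
(∇×A)₃ = ∂A₂/∂x − ∂A₁/∂y = -3*y^2 + 4*z^2
∇×A = (-5*x*z - 10*y*z + 10*z + 2, -3*y*z, -3*y^2 + 4*z^2)
At (-2, 3, -3): (32, 27, 9).

(32, 27, 9)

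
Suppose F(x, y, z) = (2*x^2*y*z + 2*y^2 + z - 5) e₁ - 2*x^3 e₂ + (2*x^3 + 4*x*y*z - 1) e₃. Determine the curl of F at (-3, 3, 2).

(-24, -23, -102)

(∇×F)₁ = ∂F₃/∂y − ∂F₂/∂z = 4*x*z
(∇×F)₂ = ∂F₁/∂z − ∂F₃/∂x = 2*x^2*y - 6*x^2 - 4*y*z + 1
(∇×F)₃ = ∂F₂/∂x − ∂F₁/∂y = -2*x^2*z - 6*x^2 - 4*y
∇×F = (4*x*z, 2*x^2*y - 6*x^2 - 4*y*z + 1, -2*x^2*z - 6*x^2 - 4*y)
At (-3, 3, 2): (-24, -23, -102).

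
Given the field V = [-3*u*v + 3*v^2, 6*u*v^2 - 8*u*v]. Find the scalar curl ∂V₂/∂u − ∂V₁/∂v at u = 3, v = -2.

∂V₂/∂u = 6*v^2 - 8*v
∂V₁/∂v = -3*u + 6*v
Scalar curl = 3*u + 6*v^2 - 14*v
At (3, -2): 61.

61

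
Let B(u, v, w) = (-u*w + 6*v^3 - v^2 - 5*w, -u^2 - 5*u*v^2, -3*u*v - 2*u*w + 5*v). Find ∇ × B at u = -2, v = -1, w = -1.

(11, -8, -21)

(∇×B)₁ = ∂B₃/∂v − ∂B₂/∂w = -3*u + 5
(∇×B)₂ = ∂B₁/∂w − ∂B₃/∂u = -u + 3*v + 2*w - 5
(∇×B)₃ = ∂B₂/∂u − ∂B₁/∂v = -2*u - 23*v^2 + 2*v
∇×B = (-3*u + 5, -u + 3*v + 2*w - 5, -2*u - 23*v^2 + 2*v)
At (-2, -1, -1): (11, -8, -21).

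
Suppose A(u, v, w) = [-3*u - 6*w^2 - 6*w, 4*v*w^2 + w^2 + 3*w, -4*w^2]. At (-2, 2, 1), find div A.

∂A₁/∂u = -3
∂A₂/∂v = 4*w^2
∂A₃/∂w = -8*w
∇·A = 4*w^2 - 8*w - 3
At (-2, 2, 1): -7.

-7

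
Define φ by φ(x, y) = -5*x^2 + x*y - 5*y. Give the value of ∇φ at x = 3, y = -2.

(-32, -2)

∂φ/∂x = -10*x + y
∂φ/∂y = x - 5
∇φ = (-10*x + y, x - 5)
At (3, -2): (-32, -2).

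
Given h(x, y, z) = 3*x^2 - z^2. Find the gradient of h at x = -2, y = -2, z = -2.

∂h/∂x = 6*x
∂h/∂y = 0
∂h/∂z = -2*z
∇h = (6*x, 0, -2*z)
At (-2, -2, -2): (-12, 0, 4).

(-12, 0, 4)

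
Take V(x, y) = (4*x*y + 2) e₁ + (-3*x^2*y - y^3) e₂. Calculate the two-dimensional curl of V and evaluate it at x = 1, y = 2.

-16

∂V₂/∂x = -6*x*y
∂V₁/∂y = 4*x
Scalar curl = -6*x*y - 4*x
At (1, 2): -16.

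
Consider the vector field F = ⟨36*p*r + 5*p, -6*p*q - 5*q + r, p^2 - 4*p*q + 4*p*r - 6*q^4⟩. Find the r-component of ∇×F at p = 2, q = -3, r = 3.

(∇×F)_3 = ∂F₂/∂p − ∂F₁/∂q
= -6*q − (0)
= -6*q
At (2, -3, 3): 18.

18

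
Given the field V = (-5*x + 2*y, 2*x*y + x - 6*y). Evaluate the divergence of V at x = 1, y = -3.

-9

∂V₁/∂x = -5
∂V₂/∂y = 2*x - 6
∇·V = 2*x - 11
At (1, -3): -9.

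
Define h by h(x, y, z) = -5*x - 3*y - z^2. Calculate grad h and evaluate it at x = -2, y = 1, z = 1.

(-5, -3, -2)

∂h/∂x = -5
∂h/∂y = -3
∂h/∂z = -2*z
∇h = (-5, -3, -2*z)
At (-2, 1, 1): (-5, -3, -2).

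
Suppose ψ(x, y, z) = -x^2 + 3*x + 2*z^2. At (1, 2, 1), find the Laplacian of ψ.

∂²ψ/∂x² = -2
∂²ψ/∂y² = 0
∂²ψ/∂z² = 4
∇²ψ = 2
At (1, 2, 1): 2.

2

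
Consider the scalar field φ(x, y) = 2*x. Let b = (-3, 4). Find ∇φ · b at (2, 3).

∂φ/∂x = 2
∂φ/∂y = 0
∇φ at (2, 3) = (2, 0)
∇φ · b = (2)(-3) + (0)(4) = -6

-6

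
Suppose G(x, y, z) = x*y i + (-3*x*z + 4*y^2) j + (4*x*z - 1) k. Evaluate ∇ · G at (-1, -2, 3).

-22

∂G₁/∂x = y
∂G₂/∂y = 8*y
∂G₃/∂z = 4*x
∇·G = 4*x + 9*y
At (-1, -2, 3): -22.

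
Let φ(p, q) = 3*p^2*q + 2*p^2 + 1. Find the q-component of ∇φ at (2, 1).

12

(∇φ)_2 = ∂φ/∂q = 3*p^2
At (2, 1): 12.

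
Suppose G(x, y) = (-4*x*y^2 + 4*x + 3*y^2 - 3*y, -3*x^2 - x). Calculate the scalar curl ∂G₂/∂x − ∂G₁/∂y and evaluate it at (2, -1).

∂G₂/∂x = -6*x - 1
∂G₁/∂y = -8*x*y + 6*y - 3
Scalar curl = 8*x*y - 6*x - 6*y + 2
At (2, -1): -20.

-20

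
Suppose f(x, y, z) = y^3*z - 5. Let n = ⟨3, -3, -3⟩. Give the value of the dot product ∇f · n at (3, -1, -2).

∂f/∂x = 0
∂f/∂y = 3*y^2*z
∂f/∂z = y^3
∇f at (3, -1, -2) = (0, -6, -1)
∇f · n = (0)(3) + (-6)(-3) + (-1)(-3) = 21

21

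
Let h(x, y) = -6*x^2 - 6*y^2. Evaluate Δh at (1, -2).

∂²h/∂x² = -12
∂²h/∂y² = -12
∇²h = -24
At (1, -2): -24.

-24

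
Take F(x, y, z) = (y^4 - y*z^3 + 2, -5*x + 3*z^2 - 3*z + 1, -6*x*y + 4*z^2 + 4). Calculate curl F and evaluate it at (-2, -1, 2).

(3, 6, 7)

(∇×F)₁ = ∂F₃/∂y − ∂F₂/∂z = -6*x - 6*z + 3
(∇×F)₂ = ∂F₁/∂z − ∂F₃/∂x = -3*y*z^2 + 6*y
(∇×F)₃ = ∂F₂/∂x − ∂F₁/∂y = -4*y^3 + z^3 - 5
∇×F = (-6*x - 6*z + 3, -3*y*z^2 + 6*y, -4*y^3 + z^3 - 5)
At (-2, -1, 2): (3, 6, 7).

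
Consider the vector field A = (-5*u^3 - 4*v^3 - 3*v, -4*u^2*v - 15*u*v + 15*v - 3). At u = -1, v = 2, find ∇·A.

∂A₁/∂u = -15*u^2
∂A₂/∂v = -4*u^2 - 15*u + 15
∇·A = -19*u^2 - 15*u + 15
At (-1, 2): 11.

11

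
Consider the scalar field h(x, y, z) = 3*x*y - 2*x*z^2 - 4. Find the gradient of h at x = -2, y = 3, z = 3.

∂h/∂x = 3*y - 2*z^2
∂h/∂y = 3*x
∂h/∂z = -4*x*z
∇h = (3*y - 2*z^2, 3*x, -4*x*z)
At (-2, 3, 3): (-9, -6, 24).

(-9, -6, 24)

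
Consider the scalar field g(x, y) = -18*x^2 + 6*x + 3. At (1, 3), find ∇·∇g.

∂²g/∂x² = -36
∂²g/∂y² = 0
∇²g = -36
At (1, 3): -36.

-36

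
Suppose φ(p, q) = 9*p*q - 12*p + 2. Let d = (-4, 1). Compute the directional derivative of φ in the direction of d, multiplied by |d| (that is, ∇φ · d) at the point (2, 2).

-6

∂φ/∂p = 9*q - 12
∂φ/∂q = 9*p
∇φ at (2, 2) = (6, 18)
∇φ · d = (6)(-4) + (18)(1) = -6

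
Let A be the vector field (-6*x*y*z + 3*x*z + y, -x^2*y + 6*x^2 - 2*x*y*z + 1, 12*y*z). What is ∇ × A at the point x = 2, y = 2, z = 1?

(∇×A)₁ = ∂A₃/∂y − ∂A₂/∂z = 2*x*y + 12*z
(∇×A)₂ = ∂A₁/∂z − ∂A₃/∂x = -6*x*y + 3*x
(∇×A)₃ = ∂A₂/∂x − ∂A₁/∂y = -2*x*y + 6*x*z + 12*x - 2*y*z - 1
∇×A = (2*x*y + 12*z, -6*x*y + 3*x, -2*x*y + 6*x*z + 12*x - 2*y*z - 1)
At (2, 2, 1): (20, -18, 23).

(20, -18, 23)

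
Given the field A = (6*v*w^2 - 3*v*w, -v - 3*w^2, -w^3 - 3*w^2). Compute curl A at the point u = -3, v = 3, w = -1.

(∇×A)₁ = ∂A₃/∂v − ∂A₂/∂w = 6*w
(∇×A)₂ = ∂A₁/∂w − ∂A₃/∂u = 12*v*w - 3*v
(∇×A)₃ = ∂A₂/∂u − ∂A₁/∂v = -6*w^2 + 3*w
∇×A = (6*w, 12*v*w - 3*v, -6*w^2 + 3*w)
At (-3, 3, -1): (-6, -45, -9).

(-6, -45, -9)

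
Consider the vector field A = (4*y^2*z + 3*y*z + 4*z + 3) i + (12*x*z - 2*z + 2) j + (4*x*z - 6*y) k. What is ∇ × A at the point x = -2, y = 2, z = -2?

(20, 34, 14)

(∇×A)₁ = ∂A₃/∂y − ∂A₂/∂z = -12*x - 4
(∇×A)₂ = ∂A₁/∂z − ∂A₃/∂x = 4*y^2 + 3*y - 4*z + 4
(∇×A)₃ = ∂A₂/∂x − ∂A₁/∂y = -8*y*z + 9*z
∇×A = (-12*x - 4, 4*y^2 + 3*y - 4*z + 4, -8*y*z + 9*z)
At (-2, 2, -2): (20, 34, 14).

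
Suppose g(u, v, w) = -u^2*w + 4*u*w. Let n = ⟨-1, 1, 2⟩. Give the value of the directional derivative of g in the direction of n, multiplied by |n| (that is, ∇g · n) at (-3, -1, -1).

∂g/∂u = -2*u*w + 4*w
∂g/∂v = 0
∂g/∂w = -u^2 + 4*u
∇g at (-3, -1, -1) = (-10, 0, -21)
∇g · n = (-10)(-1) + (0)(1) + (-21)(2) = -32

-32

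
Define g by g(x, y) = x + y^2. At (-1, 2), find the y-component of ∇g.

(∇g)_2 = ∂g/∂y = 2*y
At (-1, 2): 4.

4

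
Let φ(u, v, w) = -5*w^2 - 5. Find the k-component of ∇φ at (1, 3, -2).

(∇φ)_3 = ∂φ/∂w = -10*w
At (1, 3, -2): 20.

20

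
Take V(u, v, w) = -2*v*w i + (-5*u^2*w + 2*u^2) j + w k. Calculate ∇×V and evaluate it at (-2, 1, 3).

(20, -2, 58)

(∇×V)₁ = ∂V₃/∂v − ∂V₂/∂w = 5*u^2
(∇×V)₂ = ∂V₁/∂w − ∂V₃/∂u = -2*v
(∇×V)₃ = ∂V₂/∂u − ∂V₁/∂v = -10*u*w + 4*u + 2*w
∇×V = (5*u^2, -2*v, -10*u*w + 4*u + 2*w)
At (-2, 1, 3): (20, -2, 58).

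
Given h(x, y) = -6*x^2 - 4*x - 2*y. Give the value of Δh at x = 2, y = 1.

∂²h/∂x² = -12
∂²h/∂y² = 0
∇²h = -12
At (2, 1): -12.

-12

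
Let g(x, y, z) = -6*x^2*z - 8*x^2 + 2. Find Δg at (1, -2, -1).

∂²g/∂x² = -4*(3*z + 4)
∂²g/∂y² = 0
∂²g/∂z² = 0
∇²g = -12*z - 16
At (1, -2, -1): -4.

-4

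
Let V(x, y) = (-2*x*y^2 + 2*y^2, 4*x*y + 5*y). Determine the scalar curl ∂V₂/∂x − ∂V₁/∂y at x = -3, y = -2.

24

∂V₂/∂x = 4*y
∂V₁/∂y = -4*x*y + 4*y
Scalar curl = 4*x*y
At (-3, -2): 24.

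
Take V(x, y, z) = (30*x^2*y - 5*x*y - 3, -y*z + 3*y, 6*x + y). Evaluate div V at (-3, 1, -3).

∂V₁/∂x = 60*x*y - 5*y
∂V₂/∂y = -z + 3
∂V₃/∂z = 0
∇·V = 60*x*y - 5*y - z + 3
At (-3, 1, -3): -179.

-179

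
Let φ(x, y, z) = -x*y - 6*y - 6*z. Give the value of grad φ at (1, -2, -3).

(2, -7, -6)

∂φ/∂x = -y
∂φ/∂y = -x - 6
∂φ/∂z = -6
∇φ = (-y, -x - 6, -6)
At (1, -2, -3): (2, -7, -6).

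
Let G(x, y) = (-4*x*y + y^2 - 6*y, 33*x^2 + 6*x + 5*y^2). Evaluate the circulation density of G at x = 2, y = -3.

∂G₂/∂x = 66*x + 6
∂G₁/∂y = -4*x + 2*y - 6
Scalar curl = 70*x - 2*y + 12
At (2, -3): 158.

158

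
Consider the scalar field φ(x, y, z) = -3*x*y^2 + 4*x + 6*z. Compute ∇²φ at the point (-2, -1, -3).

∂²φ/∂x² = 0
∂²φ/∂y² = -6*x
∂²φ/∂z² = 0
∇²φ = -6*x
At (-2, -1, -3): 12.

12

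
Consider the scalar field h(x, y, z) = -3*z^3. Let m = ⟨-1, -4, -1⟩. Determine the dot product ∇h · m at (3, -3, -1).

∂h/∂x = 0
∂h/∂y = 0
∂h/∂z = -9*z^2
∇h at (3, -3, -1) = (0, 0, -9)
∇h · m = (0)(-1) + (0)(-4) + (-9)(-1) = 9

9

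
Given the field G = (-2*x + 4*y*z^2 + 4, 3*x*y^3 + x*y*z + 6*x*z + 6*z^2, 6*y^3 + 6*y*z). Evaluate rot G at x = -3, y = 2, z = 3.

(78, 48, 12)

(∇×G)₁ = ∂G₃/∂y − ∂G₂/∂z = -x*y - 6*x + 18*y^2 - 6*z
(∇×G)₂ = ∂G₁/∂z − ∂G₃/∂x = 8*y*z
(∇×G)₃ = ∂G₂/∂x − ∂G₁/∂y = 3*y^3 + y*z - 4*z^2 + 6*z
∇×G = (-x*y - 6*x + 18*y^2 - 6*z, 8*y*z, 3*y^3 + y*z - 4*z^2 + 6*z)
At (-3, 2, 3): (78, 48, 12).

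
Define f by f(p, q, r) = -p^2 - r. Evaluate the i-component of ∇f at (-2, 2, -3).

4

(∇f)_1 = ∂f/∂p = -2*p
At (-2, 2, -3): 4.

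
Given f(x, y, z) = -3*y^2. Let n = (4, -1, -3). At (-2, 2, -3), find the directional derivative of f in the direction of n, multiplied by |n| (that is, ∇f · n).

∂f/∂x = 0
∂f/∂y = -6*y
∂f/∂z = 0
∇f at (-2, 2, -3) = (0, -12, 0)
∇f · n = (0)(4) + (-12)(-1) + (0)(-3) = 12

12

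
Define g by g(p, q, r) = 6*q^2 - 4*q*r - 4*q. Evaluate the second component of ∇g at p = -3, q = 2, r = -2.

28

(∇g)_2 = ∂g/∂q = 12*q - 4*r - 4
At (-3, 2, -2): 28.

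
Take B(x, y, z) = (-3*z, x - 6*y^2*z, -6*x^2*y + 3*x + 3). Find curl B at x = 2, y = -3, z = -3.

(30, -78, 1)

(∇×B)₁ = ∂B₃/∂y − ∂B₂/∂z = -6*x^2 + 6*y^2
(∇×B)₂ = ∂B₁/∂z − ∂B₃/∂x = 12*x*y - 6
(∇×B)₃ = ∂B₂/∂x − ∂B₁/∂y = 1
∇×B = (-6*x^2 + 6*y^2, 12*x*y - 6, 1)
At (2, -3, -3): (30, -78, 1).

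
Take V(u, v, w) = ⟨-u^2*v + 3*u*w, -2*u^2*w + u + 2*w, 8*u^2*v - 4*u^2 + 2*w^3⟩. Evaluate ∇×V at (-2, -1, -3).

(∇×V)₁ = ∂V₃/∂v − ∂V₂/∂w = 10*u^2 - 2
(∇×V)₂ = ∂V₁/∂w − ∂V₃/∂u = -16*u*v + 11*u
(∇×V)₃ = ∂V₂/∂u − ∂V₁/∂v = u^2 - 4*u*w + 1
∇×V = (10*u^2 - 2, -16*u*v + 11*u, u^2 - 4*u*w + 1)
At (-2, -1, -3): (38, -54, -19).

(38, -54, -19)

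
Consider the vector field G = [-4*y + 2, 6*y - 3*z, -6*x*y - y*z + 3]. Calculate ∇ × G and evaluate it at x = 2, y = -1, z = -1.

(∇×G)₁ = ∂G₃/∂y − ∂G₂/∂z = -6*x - z + 3
(∇×G)₂ = ∂G₁/∂z − ∂G₃/∂x = 6*y
(∇×G)₃ = ∂G₂/∂x − ∂G₁/∂y = 4
∇×G = (-6*x - z + 3, 6*y, 4)
At (2, -1, -1): (-8, -6, 4).

(-8, -6, 4)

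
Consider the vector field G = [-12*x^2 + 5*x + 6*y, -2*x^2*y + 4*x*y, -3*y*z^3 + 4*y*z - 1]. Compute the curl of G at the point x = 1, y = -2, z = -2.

(16, 0, -6)

(∇×G)₁ = ∂G₃/∂y − ∂G₂/∂z = -3*z^3 + 4*z
(∇×G)₂ = ∂G₁/∂z − ∂G₃/∂x = 0
(∇×G)₃ = ∂G₂/∂x − ∂G₁/∂y = -4*x*y + 4*y - 6
∇×G = (-3*z^3 + 4*z, 0, -4*x*y + 4*y - 6)
At (1, -2, -2): (16, 0, -6).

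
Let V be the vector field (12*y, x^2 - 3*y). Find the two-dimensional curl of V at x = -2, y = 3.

-16

∂V₂/∂x = 2*x
∂V₁/∂y = 12
Scalar curl = 2*x - 12
At (-2, 3): -16.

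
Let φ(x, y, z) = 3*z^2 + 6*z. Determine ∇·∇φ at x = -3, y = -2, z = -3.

∂²φ/∂x² = 0
∂²φ/∂y² = 0
∂²φ/∂z² = 6
∇²φ = 6
At (-3, -2, -3): 6.

6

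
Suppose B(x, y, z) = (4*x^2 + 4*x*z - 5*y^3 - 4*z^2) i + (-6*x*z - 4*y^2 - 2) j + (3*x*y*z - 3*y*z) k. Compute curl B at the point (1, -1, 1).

(6, -1, 9)

(∇×B)₁ = ∂B₃/∂y − ∂B₂/∂z = 3*x*z + 6*x - 3*z
(∇×B)₂ = ∂B₁/∂z − ∂B₃/∂x = 4*x - 3*y*z - 8*z
(∇×B)₃ = ∂B₂/∂x − ∂B₁/∂y = 15*y^2 - 6*z
∇×B = (3*x*z + 6*x - 3*z, 4*x - 3*y*z - 8*z, 15*y^2 - 6*z)
At (1, -1, 1): (6, -1, 9).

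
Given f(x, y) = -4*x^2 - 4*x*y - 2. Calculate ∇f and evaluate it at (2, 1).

∂f/∂x = -8*x - 4*y
∂f/∂y = -4*x
∇f = (-8*x - 4*y, -4*x)
At (2, 1): (-20, -8).

(-20, -8)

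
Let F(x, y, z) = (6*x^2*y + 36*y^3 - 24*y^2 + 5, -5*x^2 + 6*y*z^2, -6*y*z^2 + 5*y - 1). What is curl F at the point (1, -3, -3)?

(-157, 0, -1132)

(∇×F)₁ = ∂F₃/∂y − ∂F₂/∂z = -12*y*z - 6*z^2 + 5
(∇×F)₂ = ∂F₁/∂z − ∂F₃/∂x = 0
(∇×F)₃ = ∂F₂/∂x − ∂F₁/∂y = -6*x^2 - 10*x - 108*y^2 + 48*y
∇×F = (-12*y*z - 6*z^2 + 5, 0, -6*x^2 - 10*x - 108*y^2 + 48*y)
At (1, -3, -3): (-157, 0, -1132).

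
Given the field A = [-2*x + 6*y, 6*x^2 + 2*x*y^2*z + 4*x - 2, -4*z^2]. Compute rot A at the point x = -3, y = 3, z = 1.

(54, 0, -20)

(∇×A)₁ = ∂A₃/∂y − ∂A₂/∂z = -2*x*y^2
(∇×A)₂ = ∂A₁/∂z − ∂A₃/∂x = 0
(∇×A)₃ = ∂A₂/∂x − ∂A₁/∂y = 12*x + 2*y^2*z - 2
∇×A = (-2*x*y^2, 0, 12*x + 2*y^2*z - 2)
At (-3, 3, 1): (54, 0, -20).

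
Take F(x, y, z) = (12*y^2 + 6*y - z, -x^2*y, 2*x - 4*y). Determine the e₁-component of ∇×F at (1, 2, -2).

-4

(∇×F)_1 = ∂F₃/∂y − ∂F₂/∂z
= -4 − (0)
= -4
At (1, 2, -2): -4.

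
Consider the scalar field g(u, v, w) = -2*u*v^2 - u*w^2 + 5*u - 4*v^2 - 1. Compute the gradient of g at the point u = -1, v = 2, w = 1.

∂g/∂u = -2*v^2 - w^2 + 5
∂g/∂v = -4*u*v - 8*v
∂g/∂w = -2*u*w
∇g = (-2*v^2 - w^2 + 5, -4*u*v - 8*v, -2*u*w)
At (-1, 2, 1): (-4, -8, 2).

(-4, -8, 2)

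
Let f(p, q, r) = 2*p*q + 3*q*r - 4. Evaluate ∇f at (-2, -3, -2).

(-6, -10, -9)

∂f/∂p = 2*q
∂f/∂q = 2*p + 3*r
∂f/∂r = 3*q
∇f = (2*q, 2*p + 3*r, 3*q)
At (-2, -3, -2): (-6, -10, -9).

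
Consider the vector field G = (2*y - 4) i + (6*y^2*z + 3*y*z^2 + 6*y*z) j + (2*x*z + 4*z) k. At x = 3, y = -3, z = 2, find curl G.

(0, -4, -2)

(∇×G)₁ = ∂G₃/∂y − ∂G₂/∂z = -6*y^2 - 6*y*z - 6*y
(∇×G)₂ = ∂G₁/∂z − ∂G₃/∂x = -2*z
(∇×G)₃ = ∂G₂/∂x − ∂G₁/∂y = -2
∇×G = (-6*y^2 - 6*y*z - 6*y, -2*z, -2)
At (3, -3, 2): (0, -4, -2).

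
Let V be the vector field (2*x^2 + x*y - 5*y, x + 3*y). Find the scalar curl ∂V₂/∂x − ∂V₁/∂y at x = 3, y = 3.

3

∂V₂/∂x = 1
∂V₁/∂y = x - 5
Scalar curl = -x + 6
At (3, 3): 3.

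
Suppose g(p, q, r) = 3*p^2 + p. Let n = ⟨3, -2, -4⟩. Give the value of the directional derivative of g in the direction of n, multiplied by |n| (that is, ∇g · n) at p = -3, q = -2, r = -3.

-51

∂g/∂p = 6*p + 1
∂g/∂q = 0
∂g/∂r = 0
∇g at (-3, -2, -3) = (-17, 0, 0)
∇g · n = (-17)(3) + (0)(-2) + (0)(-4) = -51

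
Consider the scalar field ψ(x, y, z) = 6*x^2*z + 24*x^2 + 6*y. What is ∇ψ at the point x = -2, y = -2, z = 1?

∂ψ/∂x = 12*x*z + 48*x
∂ψ/∂y = 6
∂ψ/∂z = 6*x^2
∇ψ = (12*x*z + 48*x, 6, 6*x^2)
At (-2, -2, 1): (-120, 6, 24).

(-120, 6, 24)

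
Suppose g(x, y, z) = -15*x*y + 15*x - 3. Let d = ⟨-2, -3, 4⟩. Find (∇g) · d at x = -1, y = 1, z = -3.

-45

∂g/∂x = -15*y + 15
∂g/∂y = -15*x
∂g/∂z = 0
∇g at (-1, 1, -3) = (0, 15, 0)
∇g · d = (0)(-2) + (15)(-3) + (0)(4) = -45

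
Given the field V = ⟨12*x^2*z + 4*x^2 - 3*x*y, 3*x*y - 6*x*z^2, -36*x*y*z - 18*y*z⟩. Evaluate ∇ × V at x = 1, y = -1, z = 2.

(∇×V)₁ = ∂V₃/∂y − ∂V₂/∂z = -24*x*z - 18*z
(∇×V)₂ = ∂V₁/∂z − ∂V₃/∂x = 12*x^2 + 36*y*z
(∇×V)₃ = ∂V₂/∂x − ∂V₁/∂y = 3*x + 3*y - 6*z^2
∇×V = (-24*x*z - 18*z, 12*x^2 + 36*y*z, 3*x + 3*y - 6*z^2)
At (1, -1, 2): (-84, -60, -24).

(-84, -60, -24)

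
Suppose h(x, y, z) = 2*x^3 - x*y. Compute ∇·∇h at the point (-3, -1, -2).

∂²h/∂x² = 12*x
∂²h/∂y² = 0
∂²h/∂z² = 0
∇²h = 12*x
At (-3, -1, -2): -36.

-36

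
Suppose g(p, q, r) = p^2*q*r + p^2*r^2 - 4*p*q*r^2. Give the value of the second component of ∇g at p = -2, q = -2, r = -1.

4

(∇g)_2 = ∂g/∂q = p^2*r - 4*p*r^2
At (-2, -2, -1): 4.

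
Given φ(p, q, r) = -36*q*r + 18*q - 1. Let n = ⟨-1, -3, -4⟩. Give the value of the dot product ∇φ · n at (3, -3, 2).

∂φ/∂p = 0
∂φ/∂q = -36*r + 18
∂φ/∂r = -36*q
∇φ at (3, -3, 2) = (0, -54, 108)
∇φ · n = (0)(-1) + (-54)(-3) + (108)(-4) = -270

-270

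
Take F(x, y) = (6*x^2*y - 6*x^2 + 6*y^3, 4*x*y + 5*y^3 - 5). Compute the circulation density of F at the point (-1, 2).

-70

∂F₂/∂x = 4*y
∂F₁/∂y = 6*x^2 + 18*y^2
Scalar curl = -6*x^2 - 18*y^2 + 4*y
At (-1, 2): -70.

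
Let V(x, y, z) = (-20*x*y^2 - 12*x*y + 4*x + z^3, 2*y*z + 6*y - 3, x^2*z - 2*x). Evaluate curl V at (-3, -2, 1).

(∇×V)₁ = ∂V₃/∂y − ∂V₂/∂z = -2*y
(∇×V)₂ = ∂V₁/∂z − ∂V₃/∂x = -2*x*z + 3*z^2 + 2
(∇×V)₃ = ∂V₂/∂x − ∂V₁/∂y = 40*x*y + 12*x
∇×V = (-2*y, -2*x*z + 3*z^2 + 2, 40*x*y + 12*x)
At (-3, -2, 1): (4, 11, 204).

(4, 11, 204)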